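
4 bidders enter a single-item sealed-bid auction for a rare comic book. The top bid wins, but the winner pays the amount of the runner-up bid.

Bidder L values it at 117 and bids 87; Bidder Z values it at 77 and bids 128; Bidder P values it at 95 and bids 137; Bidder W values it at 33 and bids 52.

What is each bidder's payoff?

Payoffs: Bidder L 0, Bidder Z 0, Bidder P -33, Bidder W 0.

Sorted high to low: Bidder P 137; Bidder Z 128; Bidder L 87; Bidder W 52.
Bidder P has the top bid and wins; the price is the second-highest bid, 128.
Bidder P's payoff = 95 − 128 = -33. All other bidders lose, so their payoff is 0.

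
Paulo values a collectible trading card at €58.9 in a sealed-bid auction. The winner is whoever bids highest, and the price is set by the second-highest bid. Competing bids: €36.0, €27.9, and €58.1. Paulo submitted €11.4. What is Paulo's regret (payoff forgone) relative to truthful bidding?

The highest competing bid is €58.1.
Bidding truthfully at €58.9: Paulo has the top bid, wins, and pays the second-highest bid €58.1. Payoff = €58.9 − €58.1 = €0.8.
Bidding €11.4: the top bid is €58.1 (a rival), so Paulo loses. Payoff = €0.0.
Regret = truthful payoff − actual payoff = €0.8 − €0.0 = €0.8.
Deviating from a truthful bid can only lose payoff in a second-price auction — never gain.

€0.8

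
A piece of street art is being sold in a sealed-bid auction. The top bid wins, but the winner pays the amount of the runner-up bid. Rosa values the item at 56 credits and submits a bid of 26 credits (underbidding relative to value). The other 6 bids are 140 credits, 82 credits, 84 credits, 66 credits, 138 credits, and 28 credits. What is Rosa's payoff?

Highest competing bid: 140 credits.
Rosa's bid 26 credits is not the highest, so Rosa loses, pays nothing, and earns zero payoff.

0 credits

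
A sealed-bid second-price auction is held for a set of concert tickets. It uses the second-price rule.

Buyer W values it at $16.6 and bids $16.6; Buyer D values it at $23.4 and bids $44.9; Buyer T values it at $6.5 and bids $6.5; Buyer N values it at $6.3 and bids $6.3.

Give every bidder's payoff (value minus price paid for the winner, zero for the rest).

Buyer W $0.0, Buyer D $6.8, Buyer T $0.0, Buyer N $0.0.

Sorted high to low: Buyer D $44.9; Buyer W $16.6; Buyer T $6.5; Buyer N $6.3.
Buyer D has the top bid and wins; the price is the second-highest bid, $16.6.
Buyer D's payoff = $23.4 − $16.6 = $6.8. All other bidders lose, so their payoff is 0.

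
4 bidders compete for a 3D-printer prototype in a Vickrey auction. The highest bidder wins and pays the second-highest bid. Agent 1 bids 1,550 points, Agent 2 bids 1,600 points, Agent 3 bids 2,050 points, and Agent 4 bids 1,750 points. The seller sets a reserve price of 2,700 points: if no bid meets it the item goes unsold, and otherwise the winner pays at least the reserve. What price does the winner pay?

Ordered from highest: Agent 3 2,050 points; Agent 4 1,750 points; Agent 2 1,600 points; Agent 1 1,550 points.
The top bid 2,050 points is below the reserve 2,700 points, so the item goes unsold and nothing is paid.

unsold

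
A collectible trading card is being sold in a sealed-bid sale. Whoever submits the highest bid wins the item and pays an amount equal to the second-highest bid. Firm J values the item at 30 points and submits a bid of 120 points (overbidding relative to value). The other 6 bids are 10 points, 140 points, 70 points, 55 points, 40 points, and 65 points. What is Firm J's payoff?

Payoff = 0 points.

Highest competing bid: 140 points.
Firm J's bid 120 points is not the highest, so Firm J loses, pays nothing, and earns zero payoff.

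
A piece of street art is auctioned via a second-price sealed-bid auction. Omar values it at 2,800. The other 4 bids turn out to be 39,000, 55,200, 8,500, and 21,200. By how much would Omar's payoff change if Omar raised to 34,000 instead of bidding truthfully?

0

The highest competing bid is 55,200.
Bidding truthfully at 2,800: the top bid is 55,200 (a rival), so Omar loses. Payoff = 0.
Bidding 34,000: the top bid is 55,200 (a rival), so Omar loses. Payoff = 0.
Change = 0 − 0 = 0.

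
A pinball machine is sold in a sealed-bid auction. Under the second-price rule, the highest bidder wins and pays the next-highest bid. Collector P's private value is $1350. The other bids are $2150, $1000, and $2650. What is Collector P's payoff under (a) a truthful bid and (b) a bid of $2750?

The highest competing bid is $2650.
Bidding truthfully at $1350: the top bid is $2650 (a rival), so Collector P loses. Payoff = $0.
Bidding $2750: Collector P has the top bid, wins, and pays the second-highest bid $2650. Payoff = $1350 − $2650 = -$1300.

Truthful: $0; alternative: -$1300.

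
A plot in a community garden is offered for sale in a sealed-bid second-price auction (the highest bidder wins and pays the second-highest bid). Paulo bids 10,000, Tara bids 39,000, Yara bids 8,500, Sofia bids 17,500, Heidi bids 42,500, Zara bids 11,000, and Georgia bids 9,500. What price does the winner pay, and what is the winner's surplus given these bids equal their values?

Bids in descending order: Heidi 42,500, then Tara 39,000, then Sofia 17,500, then Zara 11,000, then Paulo 10,000, then Georgia 9,500, then Yara 8,500.
Heidi is the highest bidder, so Heidi wins.
Under the second-price rule, the price is the second-highest bid: 39,000.
Surplus = 42,500 − 39,000 = 3,500.

The winner pays 39,000 for a surplus of 3,500.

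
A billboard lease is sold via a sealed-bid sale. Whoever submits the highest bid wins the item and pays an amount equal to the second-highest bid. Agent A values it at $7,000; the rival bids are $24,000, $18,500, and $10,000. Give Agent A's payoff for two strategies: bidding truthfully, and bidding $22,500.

(a) $0  (b) $0

The highest competing bid is $24,000.
Bidding truthfully at $7,000: the top bid is $24,000 (a rival), so Agent A loses. Payoff = $0.
Bidding $22,500: the top bid is $24,000 (a rival), so Agent A loses. Payoff = $0.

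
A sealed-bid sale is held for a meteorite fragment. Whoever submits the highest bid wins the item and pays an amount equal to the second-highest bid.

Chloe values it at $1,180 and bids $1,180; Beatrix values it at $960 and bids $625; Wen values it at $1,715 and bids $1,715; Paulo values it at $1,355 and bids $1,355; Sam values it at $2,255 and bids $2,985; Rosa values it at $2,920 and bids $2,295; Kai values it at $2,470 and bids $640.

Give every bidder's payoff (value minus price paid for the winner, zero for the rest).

Sorted high to low: Sam $2,985, then Rosa $2,295, then Wen $1,715, then Paulo $1,355, then Chloe $1,180, then Kai $640, then Beatrix $625.
Sam has the top bid and wins; the price is the second-highest bid, $2,295.
Sam's payoff = $2,255 − $2,295 = -$40. All other bidders lose, so their payoff is 0.

Chloe $0, Beatrix $0, Wen $0, Paulo $0, Sam -$40, Rosa $0, Kai $0.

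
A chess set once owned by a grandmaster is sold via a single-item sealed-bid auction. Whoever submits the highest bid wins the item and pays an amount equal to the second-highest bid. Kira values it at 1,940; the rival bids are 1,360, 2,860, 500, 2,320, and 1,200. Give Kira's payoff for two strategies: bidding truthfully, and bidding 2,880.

(a) 0  (b) -920

The highest competing bid is 2,860.
Bidding truthfully at 1,940: the top bid is 2,860 (a rival), so Kira loses. Payoff = 0.
Bidding 2,880: Kira has the top bid, wins, and pays the second-highest bid 2,860. Payoff = 1,940 − 2,860 = -920.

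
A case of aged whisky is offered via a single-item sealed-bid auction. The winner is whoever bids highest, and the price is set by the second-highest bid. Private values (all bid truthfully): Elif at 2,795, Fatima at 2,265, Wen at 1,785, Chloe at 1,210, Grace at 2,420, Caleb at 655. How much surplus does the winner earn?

375

Bids in descending order: Elif 2,795; Grace 2,420; Fatima 2,265; Wen 1,785; Chloe 1,210; Caleb 655.
Elif wins with the top bid and pays the second-highest, 2,420.
Surplus = 2,795 − 2,420 = 375.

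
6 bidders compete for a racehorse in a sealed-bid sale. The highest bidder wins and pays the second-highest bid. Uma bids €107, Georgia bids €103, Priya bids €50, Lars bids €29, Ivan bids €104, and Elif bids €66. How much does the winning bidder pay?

Ranking the bids: Uma €107; Ivan €104; Georgia €103; Elif €66; Priya €50; Lars €29.
Uma has the highest bid, so Uma wins.
The second-highest bid is €104, so that is what Uma pays.

The winner pays €104.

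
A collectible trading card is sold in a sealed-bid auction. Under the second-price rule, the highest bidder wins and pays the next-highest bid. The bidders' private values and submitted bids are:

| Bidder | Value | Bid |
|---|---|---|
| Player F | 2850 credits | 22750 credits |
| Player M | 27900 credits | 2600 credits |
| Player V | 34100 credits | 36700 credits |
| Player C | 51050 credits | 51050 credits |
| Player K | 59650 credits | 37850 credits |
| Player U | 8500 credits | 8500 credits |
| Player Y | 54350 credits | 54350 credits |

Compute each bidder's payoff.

Payoffs: Player F 0 credits, Player M 0 credits, Player V 0 credits, Player C 0 credits, Player K 0 credits, Player U 0 credits, Player Y 3300 credits.

Ranking the bids: Player Y 54350 credits, then Player C 51050 credits, then Player K 37850 credits, then Player V 36700 credits, then Player F 22750 credits, then Player U 8500 credits, then Player M 2600 credits.
Player Y has the top bid and wins; the price is the second-highest bid, 51050 credits.
Player Y's payoff = 54350 credits − 51050 credits = 3300 credits. All other bidders lose, so their payoff is 0.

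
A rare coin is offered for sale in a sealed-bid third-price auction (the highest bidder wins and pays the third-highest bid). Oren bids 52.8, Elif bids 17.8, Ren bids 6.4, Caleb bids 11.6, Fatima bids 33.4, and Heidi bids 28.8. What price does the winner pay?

Price paid: 28.8.

Sorted high to low: Oren 52.8; Fatima 33.4; Heidi 28.8; Elif 17.8; Caleb 11.6; Ren 6.4.
Oren is the highest bidder, so Oren wins.
Under the third-price rule, the price is the third-highest bid: 28.8.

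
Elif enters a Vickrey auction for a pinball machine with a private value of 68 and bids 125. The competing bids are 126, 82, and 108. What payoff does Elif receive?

Elif's payoff: 0.

Highest competing bid: 126.
Elif's bid 125 is not the highest, so Elif loses, pays nothing, and earns zero payoff.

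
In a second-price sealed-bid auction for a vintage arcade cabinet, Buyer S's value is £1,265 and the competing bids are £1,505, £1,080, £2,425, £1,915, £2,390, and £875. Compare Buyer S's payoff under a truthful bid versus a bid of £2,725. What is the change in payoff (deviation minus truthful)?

-£1,160

The highest competing bid is £2,425.
Bidding truthfully at £1,265: the top bid is £2,425 (a rival), so Buyer S loses. Payoff = £0.
Bidding £2,725: Buyer S has the top bid, wins, and pays the second-highest bid £2,425. Payoff = £1,265 − £2,425 = -£1,160.
Change = -£1,160 − £0 = -£1,160.
This is the dominant-strategy logic: truthful bidding weakly beats any alternative.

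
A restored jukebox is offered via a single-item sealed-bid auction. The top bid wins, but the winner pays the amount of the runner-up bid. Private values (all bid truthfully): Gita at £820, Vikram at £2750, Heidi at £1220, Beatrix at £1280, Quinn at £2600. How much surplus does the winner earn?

Sorted high to low: Vikram £2750 > Quinn £2600 > Beatrix £1280 > Heidi £1220 > Gita £820.
Vikram wins with the top bid and pays the second-highest, £2600.
Surplus = £2750 − £2600 = £150.

Winner's surplus: £150.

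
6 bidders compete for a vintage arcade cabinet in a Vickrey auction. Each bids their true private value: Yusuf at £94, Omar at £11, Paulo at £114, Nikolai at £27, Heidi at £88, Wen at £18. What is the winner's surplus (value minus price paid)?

Ordered from highest: Paulo £114, then Yusuf £94, then Heidi £88, then Nikolai £27, then Wen £18, then Omar £11.
Paulo wins with the top bid and pays the second-highest, £94.
Surplus = £114 − £94 = £20.

Surplus = £20.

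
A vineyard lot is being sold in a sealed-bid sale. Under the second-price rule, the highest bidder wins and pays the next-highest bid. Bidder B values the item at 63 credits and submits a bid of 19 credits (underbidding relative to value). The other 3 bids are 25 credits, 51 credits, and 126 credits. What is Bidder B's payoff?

Highest competing bid: 126 credits.
Bidder B's bid 19 credits is not the highest, so Bidder B loses, pays nothing, and earns zero payoff.

Payoff = 0 credits.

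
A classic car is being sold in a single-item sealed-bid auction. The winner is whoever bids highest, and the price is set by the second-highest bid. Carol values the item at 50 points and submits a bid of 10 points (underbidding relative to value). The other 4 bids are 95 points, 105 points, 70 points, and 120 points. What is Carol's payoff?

Highest competing bid: 120 points.
Carol's bid 10 points is not the highest, so Carol loses, pays nothing, and earns zero payoff.

Payoff = 0 points.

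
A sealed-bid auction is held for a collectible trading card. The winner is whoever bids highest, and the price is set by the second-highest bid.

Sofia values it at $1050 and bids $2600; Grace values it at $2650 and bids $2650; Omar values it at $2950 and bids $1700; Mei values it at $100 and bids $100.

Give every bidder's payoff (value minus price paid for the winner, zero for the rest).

Ranking the bids: Grace $2650, then Sofia $2600, then Omar $1700, then Mei $100.
Grace has the top bid and wins; the price is the second-highest bid, $2600.
Grace's payoff = $2650 − $2600 = $50. All other bidders lose, so their payoff is 0.

Payoffs: Sofia $0, Grace $50, Omar $0, Mei $0.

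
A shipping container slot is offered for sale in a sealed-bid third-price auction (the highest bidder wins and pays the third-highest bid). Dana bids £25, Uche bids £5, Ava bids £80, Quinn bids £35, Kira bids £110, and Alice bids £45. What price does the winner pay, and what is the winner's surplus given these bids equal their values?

Bids in descending order: Kira £110; Ava £80; Alice £45; Quinn £35; Dana £25; Uche £5.
Kira is the highest bidder, so Kira wins.
Under the third-price rule, the price is the third-highest bid: £45.
Surplus = £110 − £45 = £65.

Price £45; surplus £65.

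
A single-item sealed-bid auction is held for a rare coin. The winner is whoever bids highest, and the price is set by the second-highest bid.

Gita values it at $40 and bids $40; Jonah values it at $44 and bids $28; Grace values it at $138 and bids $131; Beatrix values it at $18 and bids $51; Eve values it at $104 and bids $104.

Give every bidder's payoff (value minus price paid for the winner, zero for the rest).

Gita $0, Jonah $0, Grace $34, Beatrix $0, Eve $0.

Ordered from highest: Grace $131; Eve $104; Beatrix $51; Gita $40; Jonah $28.
Grace has the top bid and wins; the price is the second-highest bid, $104.
Grace's payoff = $138 − $104 = $34. All other bidders lose, so their payoff is 0.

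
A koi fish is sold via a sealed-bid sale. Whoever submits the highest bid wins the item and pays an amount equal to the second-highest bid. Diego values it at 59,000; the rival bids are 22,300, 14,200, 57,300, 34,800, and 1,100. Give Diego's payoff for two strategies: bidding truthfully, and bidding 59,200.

The highest competing bid is 57,300.
Bidding truthfully at 59,000: Diego has the top bid, wins, and pays the second-highest bid 57,300. Payoff = 59,000 − 57,300 = 1,700.
Bidding 59,200: Diego has the top bid, wins, and pays the second-highest bid 57,300. Payoff = 59,000 − 57,300 = 1,700.
The bid only affects whether you win, not the price — here both bids land on the same side of the top rival bid, so the deviation is payoff-neutral.

Truthful: 1,700; alternative: 1,700.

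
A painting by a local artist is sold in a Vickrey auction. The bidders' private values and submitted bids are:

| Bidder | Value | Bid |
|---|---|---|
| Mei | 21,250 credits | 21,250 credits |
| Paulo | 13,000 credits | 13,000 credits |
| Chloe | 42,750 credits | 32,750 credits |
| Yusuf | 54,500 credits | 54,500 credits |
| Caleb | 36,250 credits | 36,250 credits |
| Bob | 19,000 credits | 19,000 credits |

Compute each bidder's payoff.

Bids in descending order: Yusuf 54,500 credits, then Caleb 36,250 credits, then Chloe 32,750 credits, then Mei 21,250 credits, then Bob 19,000 credits, then Paulo 13,000 credits.
Yusuf has the top bid and wins; the price is the second-highest bid, 36,250 credits.
Yusuf's payoff = 54,500 credits − 36,250 credits = 18,250 credits. All other bidders lose, so their payoff is 0.

Mei 0 credits, Paulo 0 credits, Chloe 0 credits, Yusuf 18,250 credits, Caleb 0 credits, Bob 0 credits.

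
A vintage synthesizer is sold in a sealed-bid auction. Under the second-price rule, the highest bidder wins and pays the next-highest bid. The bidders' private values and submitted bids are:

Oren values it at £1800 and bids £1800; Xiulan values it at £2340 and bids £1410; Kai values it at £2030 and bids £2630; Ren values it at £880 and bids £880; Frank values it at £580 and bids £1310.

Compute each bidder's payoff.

Oren £0, Xiulan £0, Kai £230, Ren £0, Frank £0.

Ranking the bids: Kai £2630 > Oren £1800 > Xiulan £1410 > Frank £1310 > Ren £880.
Kai has the top bid and wins; the price is the second-highest bid, £1800.
Kai's payoff = £2030 − £1800 = £230. All other bidders lose, so their payoff is 0.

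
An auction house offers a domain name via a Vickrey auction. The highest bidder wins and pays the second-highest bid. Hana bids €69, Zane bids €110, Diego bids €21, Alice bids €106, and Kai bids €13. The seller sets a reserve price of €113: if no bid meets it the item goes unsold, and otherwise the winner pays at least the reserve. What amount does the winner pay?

unsold

Ordered from highest: Zane €110 > Alice €106 > Hana €69 > Diego €21 > Kai €13.
The top bid €110 is below the reserve €113, so the item goes unsold and nothing is paid.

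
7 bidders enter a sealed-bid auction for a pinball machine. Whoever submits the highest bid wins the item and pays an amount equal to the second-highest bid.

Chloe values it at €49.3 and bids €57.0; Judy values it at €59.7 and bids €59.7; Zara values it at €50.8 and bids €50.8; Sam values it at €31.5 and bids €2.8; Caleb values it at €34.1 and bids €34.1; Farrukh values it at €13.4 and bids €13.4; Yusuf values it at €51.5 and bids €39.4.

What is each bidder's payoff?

Payoffs: Chloe €0.0, Judy €2.7, Zara €0.0, Sam €0.0, Caleb €0.0, Farrukh €0.0, Yusuf €0.0.

Bids in descending order: Judy €59.7, then Chloe €57.0, then Zara €50.8, then Yusuf €39.4, then Caleb €34.1, then Farrukh €13.4, then Sam €2.8.
Judy has the top bid and wins; the price is the second-highest bid, €57.0.
Judy's payoff = €59.7 − €57.0 = €2.7. All other bidders lose, so their payoff is 0.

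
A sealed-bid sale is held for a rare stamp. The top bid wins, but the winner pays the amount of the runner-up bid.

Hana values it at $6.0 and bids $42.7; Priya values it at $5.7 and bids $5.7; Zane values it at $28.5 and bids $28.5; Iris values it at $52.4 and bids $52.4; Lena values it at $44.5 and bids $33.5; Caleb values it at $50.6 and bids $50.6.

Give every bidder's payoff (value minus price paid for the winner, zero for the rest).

Ordered from highest: Iris $52.4 > Caleb $50.6 > Hana $42.7 > Lena $33.5 > Zane $28.5 > Priya $5.7.
Iris has the top bid and wins; the price is the second-highest bid, $50.6.
Iris's payoff = $52.4 − $50.6 = $1.8. All other bidders lose, so their payoff is 0.

Payoffs: Hana $0.0, Priya $0.0, Zane $0.0, Iris $1.8, Lena $0.0, Caleb $0.0.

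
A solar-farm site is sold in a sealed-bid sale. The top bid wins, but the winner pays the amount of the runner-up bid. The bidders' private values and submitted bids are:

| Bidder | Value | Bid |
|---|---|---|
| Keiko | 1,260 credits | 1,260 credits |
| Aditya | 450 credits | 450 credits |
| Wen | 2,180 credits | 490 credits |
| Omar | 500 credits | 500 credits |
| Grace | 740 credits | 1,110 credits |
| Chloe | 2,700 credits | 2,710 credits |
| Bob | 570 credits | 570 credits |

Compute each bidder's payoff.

Payoffs: Keiko 0 credits, Aditya 0 credits, Wen 0 credits, Omar 0 credits, Grace 0 credits, Chloe 1,440 credits, Bob 0 credits.

Bids in descending order: Chloe 2,710 credits; Keiko 1,260 credits; Grace 1,110 credits; Bob 570 credits; Omar 500 credits; Wen 490 credits; Aditya 450 credits.
Chloe has the top bid and wins; the price is the second-highest bid, 1,260 credits.
Chloe's payoff = 2,700 credits − 1,260 credits = 1,440 credits. All other bidders lose, so their payoff is 0.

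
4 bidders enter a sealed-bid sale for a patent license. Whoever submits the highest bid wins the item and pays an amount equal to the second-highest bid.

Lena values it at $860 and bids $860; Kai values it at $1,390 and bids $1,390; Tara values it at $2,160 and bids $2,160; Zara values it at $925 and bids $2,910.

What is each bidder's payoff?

Ranking the bids: Zara $2,910, then Tara $2,160, then Kai $1,390, then Lena $860.
Zara has the top bid and wins; the price is the second-highest bid, $2,160.
Zara's payoff = $925 − $2,160 = -$1,235. All other bidders lose, so their payoff is 0.

Lena $0, Kai $0, Tara $0, Zara -$1,235.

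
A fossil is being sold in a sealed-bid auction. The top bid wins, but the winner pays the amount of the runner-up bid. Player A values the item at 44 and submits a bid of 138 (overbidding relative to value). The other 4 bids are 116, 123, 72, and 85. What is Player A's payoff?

Highest competing bid: 123.
Player A's bid 138 is the highest overall, so Player A wins and pays the second-highest bid, 123.
Payoff = value − price = 44 − 123 = -79.

Player A's payoff: -79.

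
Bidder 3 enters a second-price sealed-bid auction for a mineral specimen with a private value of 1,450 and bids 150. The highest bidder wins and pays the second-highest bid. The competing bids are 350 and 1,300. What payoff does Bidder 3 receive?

Highest competing bid: 1,300.
Bidder 3's bid 150 is not the highest, so Bidder 3 loses, pays nothing, and earns zero payoff.

0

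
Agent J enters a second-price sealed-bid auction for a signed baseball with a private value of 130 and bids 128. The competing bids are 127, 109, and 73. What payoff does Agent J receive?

Highest competing bid: 127.
Agent J's bid 128 is the highest overall, so Agent J wins and pays the second-highest bid, 127.
Payoff = value − price = 130 − 127 = 3.

3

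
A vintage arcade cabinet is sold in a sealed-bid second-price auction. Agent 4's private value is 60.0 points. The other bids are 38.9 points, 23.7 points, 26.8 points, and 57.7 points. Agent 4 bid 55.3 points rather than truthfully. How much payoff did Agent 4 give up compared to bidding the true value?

Payoff forgone: 2.3 points.

The highest competing bid is 57.7 points.
Bidding truthfully at 60.0 points: Agent 4 has the top bid, wins, and pays the second-highest bid 57.7 points. Payoff = 60.0 points − 57.7 points = 2.3 points.
Bidding 55.3 points: the top bid is 57.7 points (a rival), so Agent 4 loses. Payoff = 0.0 points.
Regret = truthful payoff − actual payoff = 2.3 points − 0.0 points = 2.3 points.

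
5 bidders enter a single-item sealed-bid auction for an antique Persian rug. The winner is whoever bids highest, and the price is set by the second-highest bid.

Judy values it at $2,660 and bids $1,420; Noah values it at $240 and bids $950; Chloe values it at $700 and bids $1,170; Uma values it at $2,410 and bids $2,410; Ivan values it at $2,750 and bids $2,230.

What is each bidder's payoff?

Judy $0, Noah $0, Chloe $0, Uma $180, Ivan $0.

Bids in descending order: Uma $2,410 > Ivan $2,230 > Judy $1,420 > Chloe $1,170 > Noah $950.
Uma has the top bid and wins; the price is the second-highest bid, $2,230.
Uma's payoff = $2,410 − $2,230 = $180. All other bidders lose, so their payoff is 0.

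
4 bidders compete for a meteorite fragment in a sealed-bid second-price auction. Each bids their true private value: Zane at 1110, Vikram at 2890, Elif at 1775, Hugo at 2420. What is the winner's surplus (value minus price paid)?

Winner's surplus: 470.

Ranking the bids: Vikram 2890, then Hugo 2420, then Elif 1775, then Zane 1110.
Vikram wins with the top bid and pays the second-highest, 2420.
Surplus = 2890 − 2420 = 470.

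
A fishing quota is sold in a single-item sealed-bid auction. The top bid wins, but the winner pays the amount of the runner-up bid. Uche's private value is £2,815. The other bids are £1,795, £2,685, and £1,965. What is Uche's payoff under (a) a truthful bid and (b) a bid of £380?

The highest competing bid is £2,685.
Bidding truthfully at £2,815: Uche has the top bid, wins, and pays the second-highest bid £2,685. Payoff = £2,815 − £2,685 = £130.
Bidding £380: the top bid is £2,685 (a rival), so Uche loses. Payoff = £0.
Deviating from a truthful bid can only lose payoff in a second-price auction — never gain.

(a) £130  (b) £0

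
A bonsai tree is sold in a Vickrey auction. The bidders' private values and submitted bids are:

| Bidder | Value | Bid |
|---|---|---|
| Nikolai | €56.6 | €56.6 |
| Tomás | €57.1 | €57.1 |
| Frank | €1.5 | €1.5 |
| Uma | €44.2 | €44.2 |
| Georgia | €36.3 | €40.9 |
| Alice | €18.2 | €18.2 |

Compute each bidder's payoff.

Nikolai €0.0, Tomás €0.5, Frank €0.0, Uma €0.0, Georgia €0.0, Alice €0.0.

Ordered from highest: Tomás €57.1 > Nikolai €56.6 > Uma €44.2 > Georgia €40.9 > Alice €18.2 > Frank €1.5.
Tomás has the top bid and wins; the price is the second-highest bid, €56.6.
Tomás's payoff = €57.1 − €56.6 = €0.5. All other bidders lose, so their payoff is 0.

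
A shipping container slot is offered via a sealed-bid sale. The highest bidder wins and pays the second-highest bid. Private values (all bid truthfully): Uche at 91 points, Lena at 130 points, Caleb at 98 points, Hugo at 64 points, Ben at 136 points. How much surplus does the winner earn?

Ranking the bids: Ben 136 points; Lena 130 points; Caleb 98 points; Uche 91 points; Hugo 64 points.
Ben wins with the top bid and pays the second-highest, 130 points.
Surplus = 136 points − 130 points = 6 points.

Surplus = 6 points.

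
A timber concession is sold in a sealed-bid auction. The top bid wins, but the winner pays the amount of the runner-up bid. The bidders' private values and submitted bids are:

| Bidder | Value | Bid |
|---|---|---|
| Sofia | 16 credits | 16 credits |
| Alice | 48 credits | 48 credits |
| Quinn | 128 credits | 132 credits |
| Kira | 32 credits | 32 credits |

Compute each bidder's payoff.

Sorted high to low: Quinn 132 credits, then Alice 48 credits, then Kira 32 credits, then Sofia 16 credits.
Quinn has the top bid and wins; the price is the second-highest bid, 48 credits.
Quinn's payoff = 128 credits − 48 credits = 80 credits. All other bidders lose, so their payoff is 0.

Sofia 0 credits, Alice 0 credits, Quinn 80 credits, Kira 0 credits.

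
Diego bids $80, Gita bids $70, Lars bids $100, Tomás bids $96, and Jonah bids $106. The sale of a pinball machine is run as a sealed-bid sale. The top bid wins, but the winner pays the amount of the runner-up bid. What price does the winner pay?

Ordered from highest: Jonah $106; Lars $100; Tomás $96; Diego $80; Gita $70.
Jonah has the highest bid, so Jonah wins.
The second-highest bid is $100, so that is what Jonah pays.

$100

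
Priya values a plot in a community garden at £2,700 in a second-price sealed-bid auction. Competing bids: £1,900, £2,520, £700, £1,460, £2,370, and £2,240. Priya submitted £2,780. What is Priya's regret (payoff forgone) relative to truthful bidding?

The highest competing bid is £2,520.
Bidding truthfully at £2,700: Priya has the top bid, wins, and pays the second-highest bid £2,520. Payoff = £2,700 − £2,520 = £180.
Bidding £2,780: Priya has the top bid, wins, and pays the second-highest bid £2,520. Payoff = £2,700 − £2,520 = £180.
Regret = truthful payoff − actual payoff = £180 − £180 = £0.
The bid only affects whether you win, not the price — here both bids land on the same side of the top rival bid, so the deviation is payoff-neutral.

Regret: £0.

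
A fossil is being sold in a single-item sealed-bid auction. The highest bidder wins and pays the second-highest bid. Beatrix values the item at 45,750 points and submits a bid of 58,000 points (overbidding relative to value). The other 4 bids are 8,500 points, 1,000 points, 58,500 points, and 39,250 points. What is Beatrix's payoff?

Highest competing bid: 58,500 points.
Beatrix's bid 58,000 points is not the highest, so Beatrix loses, pays nothing, and earns zero payoff.

Payoff = 0 points.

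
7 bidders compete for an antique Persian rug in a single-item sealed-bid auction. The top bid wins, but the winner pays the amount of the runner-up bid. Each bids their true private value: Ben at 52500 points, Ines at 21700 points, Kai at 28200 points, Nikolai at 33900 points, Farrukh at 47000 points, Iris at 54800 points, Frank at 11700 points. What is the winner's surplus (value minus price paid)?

Ordered from highest: Iris 54800 points > Ben 52500 points > Farrukh 47000 points > Nikolai 33900 points > Kai 28200 points > Ines 21700 points > Frank 11700 points.
Iris wins with the top bid and pays the second-highest, 52500 points.
Surplus = 54800 points − 52500 points = 2300 points.

Surplus = 2300 points.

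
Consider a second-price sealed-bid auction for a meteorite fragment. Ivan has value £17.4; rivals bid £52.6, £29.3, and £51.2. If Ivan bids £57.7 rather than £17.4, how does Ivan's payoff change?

The highest competing bid is £52.6.
Bidding truthfully at £17.4: the top bid is £52.6 (a rival), so Ivan loses. Payoff = £0.0.
Bidding £57.7: Ivan has the top bid, wins, and pays the second-highest bid £52.6. Payoff = £17.4 − £52.6 = -£35.2.
Change = -£35.2 − £0.0 = -£35.2.

Change in payoff: -£35.2.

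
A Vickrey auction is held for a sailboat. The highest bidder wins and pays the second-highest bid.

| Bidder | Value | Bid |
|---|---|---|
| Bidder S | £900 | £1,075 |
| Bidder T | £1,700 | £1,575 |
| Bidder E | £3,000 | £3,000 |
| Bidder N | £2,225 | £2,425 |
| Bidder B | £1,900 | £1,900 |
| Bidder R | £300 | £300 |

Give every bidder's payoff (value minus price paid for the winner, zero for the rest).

Ordered from highest: Bidder E £3,000, then Bidder N £2,425, then Bidder B £1,900, then Bidder T £1,575, then Bidder S £1,075, then Bidder R £300.
Bidder E has the top bid and wins; the price is the second-highest bid, £2,425.
Bidder E's payoff = £3,000 − £2,425 = £575. All other bidders lose, so their payoff is 0.

Bidder S £0, Bidder T £0, Bidder E £575, Bidder N £0, Bidder B £0, Bidder R £0.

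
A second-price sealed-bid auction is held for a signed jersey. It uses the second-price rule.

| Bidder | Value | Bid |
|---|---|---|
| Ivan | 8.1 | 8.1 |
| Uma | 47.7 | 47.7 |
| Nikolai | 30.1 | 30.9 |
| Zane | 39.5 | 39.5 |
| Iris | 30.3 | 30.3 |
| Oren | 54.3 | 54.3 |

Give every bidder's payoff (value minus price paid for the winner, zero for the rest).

Payoffs: Ivan 0.0, Uma 0.0, Nikolai 0.0, Zane 0.0, Iris 0.0, Oren 6.6.

Bids in descending order: Oren 54.3, then Uma 47.7, then Zane 39.5, then Nikolai 30.9, then Iris 30.3, then Ivan 8.1.
Oren has the top bid and wins; the price is the second-highest bid, 47.7.
Oren's payoff = 54.3 − 47.7 = 6.6. All other bidders lose, so their payoff is 0.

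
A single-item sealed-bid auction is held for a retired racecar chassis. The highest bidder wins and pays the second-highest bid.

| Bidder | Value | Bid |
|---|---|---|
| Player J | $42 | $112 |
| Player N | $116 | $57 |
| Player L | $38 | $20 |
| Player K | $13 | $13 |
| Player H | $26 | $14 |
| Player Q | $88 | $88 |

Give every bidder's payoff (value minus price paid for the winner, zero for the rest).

Bids in descending order: Player J $112, then Player Q $88, then Player N $57, then Player L $20, then Player H $14, then Player K $13.
Player J has the top bid and wins; the price is the second-highest bid, $88.
Player J's payoff = $42 − $88 = -$46. All other bidders lose, so their payoff is 0.

Player J -$46, Player N $0, Player L $0, Player K $0, Player H $0, Player Q $0.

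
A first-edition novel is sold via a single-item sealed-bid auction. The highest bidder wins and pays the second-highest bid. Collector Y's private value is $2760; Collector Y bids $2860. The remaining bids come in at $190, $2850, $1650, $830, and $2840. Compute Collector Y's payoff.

-$90

Highest competing bid: $2850.
Collector Y's bid $2860 is the highest overall, so Collector Y wins and pays the second-highest bid, $2850.
Payoff = value − price = $2760 − $2850 = -$90.
Overbidding won the item at a price above value — truthful bidding would have avoided this loss.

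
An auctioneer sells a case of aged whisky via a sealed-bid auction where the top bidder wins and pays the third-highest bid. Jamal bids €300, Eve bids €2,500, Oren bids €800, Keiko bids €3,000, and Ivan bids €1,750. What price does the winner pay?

Price paid: €1,750.

Ranking the bids: Keiko €3,000 > Eve €2,500 > Ivan €1,750 > Oren €800 > Jamal €300.
Keiko is the highest bidder, so Keiko wins.
Under the third-price rule, the price is the third-highest bid: €1,750.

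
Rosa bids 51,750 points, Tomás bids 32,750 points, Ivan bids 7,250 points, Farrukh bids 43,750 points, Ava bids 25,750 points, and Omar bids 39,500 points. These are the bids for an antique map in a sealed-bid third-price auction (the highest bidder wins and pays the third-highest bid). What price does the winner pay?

Ordered from highest: Rosa 51,750 points; Farrukh 43,750 points; Omar 39,500 points; Tomás 32,750 points; Ava 25,750 points; Ivan 7,250 points.
Rosa is the highest bidder, so Rosa wins.
Under the third-price rule, the price is the third-highest bid: 39,500 points.

39,500 points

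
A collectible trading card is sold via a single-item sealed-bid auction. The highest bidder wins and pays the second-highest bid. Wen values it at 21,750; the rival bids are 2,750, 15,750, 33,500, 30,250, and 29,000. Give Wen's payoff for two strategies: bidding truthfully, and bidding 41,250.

The highest competing bid is 33,500.
Bidding truthfully at 21,750: the top bid is 33,500 (a rival), so Wen loses. Payoff = 0.
Bidding 41,250: Wen has the top bid, wins, and pays the second-highest bid 33,500. Payoff = 21,750 − 33,500 = -11,750.

Truthful: 0; alternative: -11,750.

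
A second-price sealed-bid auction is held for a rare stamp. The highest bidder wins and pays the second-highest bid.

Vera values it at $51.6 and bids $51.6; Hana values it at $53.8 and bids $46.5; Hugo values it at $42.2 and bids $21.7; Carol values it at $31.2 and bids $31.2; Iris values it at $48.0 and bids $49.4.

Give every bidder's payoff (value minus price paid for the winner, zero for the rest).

Sorted high to low: Vera $51.6, then Iris $49.4, then Hana $46.5, then Carol $31.2, then Hugo $21.7.
Vera has the top bid and wins; the price is the second-highest bid, $49.4.
Vera's payoff = $51.6 − $49.4 = $2.2. All other bidders lose, so their payoff is 0.

Vera $2.2, Hana $0.0, Hugo $0.0, Carol $0.0, Iris $0.0.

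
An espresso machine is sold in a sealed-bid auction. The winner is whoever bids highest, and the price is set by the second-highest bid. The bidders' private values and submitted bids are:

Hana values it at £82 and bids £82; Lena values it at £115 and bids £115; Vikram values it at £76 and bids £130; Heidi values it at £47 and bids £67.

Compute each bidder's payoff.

Payoffs: Hana £0, Lena £0, Vikram -£39, Heidi £0.

Bids in descending order: Vikram £130; Lena £115; Hana £82; Heidi £67.
Vikram has the top bid and wins; the price is the second-highest bid, £115.
Vikram's payoff = £76 − £115 = -£39. All other bidders lose, so their payoff is 0.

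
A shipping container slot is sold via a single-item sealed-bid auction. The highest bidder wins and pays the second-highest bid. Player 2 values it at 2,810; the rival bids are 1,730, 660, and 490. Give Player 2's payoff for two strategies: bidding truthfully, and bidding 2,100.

Truthful: 1,080; alternative: 1,080.

The highest competing bid is 1,730.
Bidding truthfully at 2,810: Player 2 has the top bid, wins, and pays the second-highest bid 1,730. Payoff = 2,810 − 1,730 = 1,080.
Bidding 2,100: Player 2 has the top bid, wins, and pays the second-highest bid 1,730. Payoff = 2,810 − 1,730 = 1,080.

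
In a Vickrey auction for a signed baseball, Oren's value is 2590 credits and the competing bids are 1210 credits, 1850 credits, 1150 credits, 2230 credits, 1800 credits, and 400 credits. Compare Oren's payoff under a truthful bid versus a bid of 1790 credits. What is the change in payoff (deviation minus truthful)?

Payoff change: -360 credits.

The highest competing bid is 2230 credits.
Bidding truthfully at 2590 credits: Oren has the top bid, wins, and pays the second-highest bid 2230 credits. Payoff = 2590 credits − 2230 credits = 360 credits.
Bidding 1790 credits: the top bid is 2230 credits (a rival), so Oren loses. Payoff = 0 credits.
Change = 0 credits − 360 credits = -360 credits.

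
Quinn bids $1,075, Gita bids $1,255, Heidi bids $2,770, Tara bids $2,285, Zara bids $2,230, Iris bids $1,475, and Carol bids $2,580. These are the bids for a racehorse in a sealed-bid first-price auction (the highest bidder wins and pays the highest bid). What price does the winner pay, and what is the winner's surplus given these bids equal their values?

Ordered from highest: Heidi $2,770; Carol $2,580; Tara $2,285; Zara $2,230; Iris $1,475; Gita $1,255; Quinn $1,075.
Heidi is the highest bidder, so Heidi wins.
Under the first-price rule, the price is the highest bid: $2,770.
Surplus = $2,770 − $2,770 = $0.

The winner pays $2,770 for a surplus of $0.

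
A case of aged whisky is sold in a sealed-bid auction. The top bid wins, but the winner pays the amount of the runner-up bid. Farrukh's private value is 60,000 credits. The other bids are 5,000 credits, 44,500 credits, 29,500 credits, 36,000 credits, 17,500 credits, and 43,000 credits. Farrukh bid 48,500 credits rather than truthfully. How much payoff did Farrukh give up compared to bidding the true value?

Payoff forgone: 0 credits.

The highest competing bid is 44,500 credits.
Bidding truthfully at 60,000 credits: Farrukh has the top bid, wins, and pays the second-highest bid 44,500 credits. Payoff = 60,000 credits − 44,500 credits = 15,500 credits.
Bidding 48,500 credits: Farrukh has the top bid, wins, and pays the second-highest bid 44,500 credits. Payoff = 60,000 credits − 44,500 credits = 15,500 credits.
Regret = truthful payoff − actual payoff = 15,500 credits − 15,500 credits = 0 credits.
The bid only affects whether you win, not the price — here both bids land on the same side of the top rival bid, so the deviation is payoff-neutral.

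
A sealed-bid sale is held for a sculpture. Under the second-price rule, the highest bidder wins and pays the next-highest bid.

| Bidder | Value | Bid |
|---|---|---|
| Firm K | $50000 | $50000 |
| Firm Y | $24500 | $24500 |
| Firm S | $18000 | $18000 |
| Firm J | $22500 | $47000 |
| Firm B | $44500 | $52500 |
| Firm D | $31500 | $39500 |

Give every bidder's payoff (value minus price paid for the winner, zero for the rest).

Bids in descending order: Firm B $52500, then Firm K $50000, then Firm J $47000, then Firm D $39500, then Firm Y $24500, then Firm S $18000.
Firm B has the top bid and wins; the price is the second-highest bid, $50000.
Firm B's payoff = $44500 − $50000 = -$5500. All other bidders lose, so their payoff is 0.

Firm K $0, Firm Y $0, Firm S $0, Firm J $0, Firm B -$5500, Firm D $0.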